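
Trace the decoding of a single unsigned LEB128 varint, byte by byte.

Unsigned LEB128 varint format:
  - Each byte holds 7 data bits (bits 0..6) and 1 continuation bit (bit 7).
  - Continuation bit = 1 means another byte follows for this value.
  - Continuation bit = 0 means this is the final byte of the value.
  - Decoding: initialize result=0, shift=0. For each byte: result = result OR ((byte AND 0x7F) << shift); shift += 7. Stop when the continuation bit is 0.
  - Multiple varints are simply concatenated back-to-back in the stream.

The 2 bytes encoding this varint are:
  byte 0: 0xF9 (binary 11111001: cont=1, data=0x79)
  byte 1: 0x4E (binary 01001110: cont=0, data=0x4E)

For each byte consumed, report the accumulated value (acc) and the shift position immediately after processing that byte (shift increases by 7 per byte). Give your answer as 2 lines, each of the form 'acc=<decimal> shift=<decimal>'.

byte 0=0xF9: payload=0x79=121, contrib = 121<<0 = 121; acc -> 121, shift -> 7
byte 1=0x4E: payload=0x4E=78, contrib = 78<<7 = 9984; acc -> 10105, shift -> 14

Answer: acc=121 shift=7
acc=10105 shift=14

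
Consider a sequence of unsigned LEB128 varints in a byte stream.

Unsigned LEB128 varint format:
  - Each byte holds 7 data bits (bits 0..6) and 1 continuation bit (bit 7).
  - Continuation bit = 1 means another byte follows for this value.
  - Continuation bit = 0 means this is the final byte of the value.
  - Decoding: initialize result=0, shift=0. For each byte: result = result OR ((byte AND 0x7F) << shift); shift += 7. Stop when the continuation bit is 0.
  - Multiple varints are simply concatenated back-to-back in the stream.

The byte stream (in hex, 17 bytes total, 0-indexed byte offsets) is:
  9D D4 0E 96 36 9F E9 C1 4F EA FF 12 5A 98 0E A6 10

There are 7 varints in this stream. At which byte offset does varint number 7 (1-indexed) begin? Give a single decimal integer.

Answer: 15

Derivation:
  byte[0]=0x9D cont=1 payload=0x1D=29: acc |= 29<<0 -> acc=29 shift=7
  byte[1]=0xD4 cont=1 payload=0x54=84: acc |= 84<<7 -> acc=10781 shift=14
  byte[2]=0x0E cont=0 payload=0x0E=14: acc |= 14<<14 -> acc=240157 shift=21 [end]
Varint 1: bytes[0:3] = 9D D4 0E -> value 240157 (3 byte(s))
  byte[3]=0x96 cont=1 payload=0x16=22: acc |= 22<<0 -> acc=22 shift=7
  byte[4]=0x36 cont=0 payload=0x36=54: acc |= 54<<7 -> acc=6934 shift=14 [end]
Varint 2: bytes[3:5] = 96 36 -> value 6934 (2 byte(s))
  byte[5]=0x9F cont=1 payload=0x1F=31: acc |= 31<<0 -> acc=31 shift=7
  byte[6]=0xE9 cont=1 payload=0x69=105: acc |= 105<<7 -> acc=13471 shift=14
  byte[7]=0xC1 cont=1 payload=0x41=65: acc |= 65<<14 -> acc=1078431 shift=21
  byte[8]=0x4F cont=0 payload=0x4F=79: acc |= 79<<21 -> acc=166753439 shift=28 [end]
Varint 3: bytes[5:9] = 9F E9 C1 4F -> value 166753439 (4 byte(s))
  byte[9]=0xEA cont=1 payload=0x6A=106: acc |= 106<<0 -> acc=106 shift=7
  byte[10]=0xFF cont=1 payload=0x7F=127: acc |= 127<<7 -> acc=16362 shift=14
  byte[11]=0x12 cont=0 payload=0x12=18: acc |= 18<<14 -> acc=311274 shift=21 [end]
Varint 4: bytes[9:12] = EA FF 12 -> value 311274 (3 byte(s))
  byte[12]=0x5A cont=0 payload=0x5A=90: acc |= 90<<0 -> acc=90 shift=7 [end]
Varint 5: bytes[12:13] = 5A -> value 90 (1 byte(s))
  byte[13]=0x98 cont=1 payload=0x18=24: acc |= 24<<0 -> acc=24 shift=7
  byte[14]=0x0E cont=0 payload=0x0E=14: acc |= 14<<7 -> acc=1816 shift=14 [end]
Varint 6: bytes[13:15] = 98 0E -> value 1816 (2 byte(s))
  byte[15]=0xA6 cont=1 payload=0x26=38: acc |= 38<<0 -> acc=38 shift=7
  byte[16]=0x10 cont=0 payload=0x10=16: acc |= 16<<7 -> acc=2086 shift=14 [end]
Varint 7: bytes[15:17] = A6 10 -> value 2086 (2 byte(s))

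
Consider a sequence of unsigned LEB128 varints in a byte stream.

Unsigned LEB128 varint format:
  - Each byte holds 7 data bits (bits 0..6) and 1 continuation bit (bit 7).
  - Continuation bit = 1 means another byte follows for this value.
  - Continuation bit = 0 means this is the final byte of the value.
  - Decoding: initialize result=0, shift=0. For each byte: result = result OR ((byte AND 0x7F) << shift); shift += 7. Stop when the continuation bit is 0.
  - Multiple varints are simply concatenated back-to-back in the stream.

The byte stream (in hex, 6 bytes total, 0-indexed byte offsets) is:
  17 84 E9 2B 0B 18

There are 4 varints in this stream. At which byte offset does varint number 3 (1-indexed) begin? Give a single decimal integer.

Answer: 4

Derivation:
  byte[0]=0x17 cont=0 payload=0x17=23: acc |= 23<<0 -> acc=23 shift=7 [end]
Varint 1: bytes[0:1] = 17 -> value 23 (1 byte(s))
  byte[1]=0x84 cont=1 payload=0x04=4: acc |= 4<<0 -> acc=4 shift=7
  byte[2]=0xE9 cont=1 payload=0x69=105: acc |= 105<<7 -> acc=13444 shift=14
  byte[3]=0x2B cont=0 payload=0x2B=43: acc |= 43<<14 -> acc=717956 shift=21 [end]
Varint 2: bytes[1:4] = 84 E9 2B -> value 717956 (3 byte(s))
  byte[4]=0x0B cont=0 payload=0x0B=11: acc |= 11<<0 -> acc=11 shift=7 [end]
Varint 3: bytes[4:5] = 0B -> value 11 (1 byte(s))
  byte[5]=0x18 cont=0 payload=0x18=24: acc |= 24<<0 -> acc=24 shift=7 [end]
Varint 4: bytes[5:6] = 18 -> value 24 (1 byte(s))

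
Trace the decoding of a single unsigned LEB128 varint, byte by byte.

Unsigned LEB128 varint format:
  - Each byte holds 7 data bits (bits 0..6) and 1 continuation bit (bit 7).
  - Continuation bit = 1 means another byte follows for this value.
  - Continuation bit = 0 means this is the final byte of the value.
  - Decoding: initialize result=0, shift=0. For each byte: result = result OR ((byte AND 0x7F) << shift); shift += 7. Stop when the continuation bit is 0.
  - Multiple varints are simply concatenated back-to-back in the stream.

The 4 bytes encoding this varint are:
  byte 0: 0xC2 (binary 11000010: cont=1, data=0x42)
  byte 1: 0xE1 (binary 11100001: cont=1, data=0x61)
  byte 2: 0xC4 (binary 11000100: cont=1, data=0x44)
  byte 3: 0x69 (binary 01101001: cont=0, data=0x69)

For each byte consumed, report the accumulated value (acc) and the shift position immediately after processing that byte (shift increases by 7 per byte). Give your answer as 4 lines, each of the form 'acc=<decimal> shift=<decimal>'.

byte 0=0xC2: payload=0x42=66, contrib = 66<<0 = 66; acc -> 66, shift -> 7
byte 1=0xE1: payload=0x61=97, contrib = 97<<7 = 12416; acc -> 12482, shift -> 14
byte 2=0xC4: payload=0x44=68, contrib = 68<<14 = 1114112; acc -> 1126594, shift -> 21
byte 3=0x69: payload=0x69=105, contrib = 105<<21 = 220200960; acc -> 221327554, shift -> 28

Answer: acc=66 shift=7
acc=12482 shift=14
acc=1126594 shift=21
acc=221327554 shift=28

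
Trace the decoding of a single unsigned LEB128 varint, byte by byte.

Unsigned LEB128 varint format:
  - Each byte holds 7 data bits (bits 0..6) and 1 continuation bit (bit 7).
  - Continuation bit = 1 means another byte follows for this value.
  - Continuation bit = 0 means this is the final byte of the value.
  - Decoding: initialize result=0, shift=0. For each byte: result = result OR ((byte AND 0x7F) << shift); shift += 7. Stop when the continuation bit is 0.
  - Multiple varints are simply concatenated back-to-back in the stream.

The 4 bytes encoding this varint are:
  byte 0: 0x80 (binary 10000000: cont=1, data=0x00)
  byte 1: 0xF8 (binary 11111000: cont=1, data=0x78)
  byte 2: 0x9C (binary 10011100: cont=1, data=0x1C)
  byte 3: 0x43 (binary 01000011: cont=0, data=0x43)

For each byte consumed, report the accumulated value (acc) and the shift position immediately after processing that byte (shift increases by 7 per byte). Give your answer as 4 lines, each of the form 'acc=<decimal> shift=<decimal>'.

Answer: acc=0 shift=7
acc=15360 shift=14
acc=474112 shift=21
acc=140983296 shift=28

Derivation:
byte 0=0x80: payload=0x00=0, contrib = 0<<0 = 0; acc -> 0, shift -> 7
byte 1=0xF8: payload=0x78=120, contrib = 120<<7 = 15360; acc -> 15360, shift -> 14
byte 2=0x9C: payload=0x1C=28, contrib = 28<<14 = 458752; acc -> 474112, shift -> 21
byte 3=0x43: payload=0x43=67, contrib = 67<<21 = 140509184; acc -> 140983296, shift -> 28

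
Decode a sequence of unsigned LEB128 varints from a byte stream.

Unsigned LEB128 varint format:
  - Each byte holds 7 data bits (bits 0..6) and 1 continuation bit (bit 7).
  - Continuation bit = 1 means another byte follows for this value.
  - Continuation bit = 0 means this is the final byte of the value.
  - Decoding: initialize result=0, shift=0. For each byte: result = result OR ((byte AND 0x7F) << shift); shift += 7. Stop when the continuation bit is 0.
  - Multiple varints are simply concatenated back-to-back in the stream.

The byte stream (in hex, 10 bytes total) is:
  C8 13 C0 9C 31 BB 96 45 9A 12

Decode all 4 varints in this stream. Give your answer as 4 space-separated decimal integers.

Answer: 2504 806464 1133371 2330

Derivation:
  byte[0]=0xC8 cont=1 payload=0x48=72: acc |= 72<<0 -> acc=72 shift=7
  byte[1]=0x13 cont=0 payload=0x13=19: acc |= 19<<7 -> acc=2504 shift=14 [end]
Varint 1: bytes[0:2] = C8 13 -> value 2504 (2 byte(s))
  byte[2]=0xC0 cont=1 payload=0x40=64: acc |= 64<<0 -> acc=64 shift=7
  byte[3]=0x9C cont=1 payload=0x1C=28: acc |= 28<<7 -> acc=3648 shift=14
  byte[4]=0x31 cont=0 payload=0x31=49: acc |= 49<<14 -> acc=806464 shift=21 [end]
Varint 2: bytes[2:5] = C0 9C 31 -> value 806464 (3 byte(s))
  byte[5]=0xBB cont=1 payload=0x3B=59: acc |= 59<<0 -> acc=59 shift=7
  byte[6]=0x96 cont=1 payload=0x16=22: acc |= 22<<7 -> acc=2875 shift=14
  byte[7]=0x45 cont=0 payload=0x45=69: acc |= 69<<14 -> acc=1133371 shift=21 [end]
Varint 3: bytes[5:8] = BB 96 45 -> value 1133371 (3 byte(s))
  byte[8]=0x9A cont=1 payload=0x1A=26: acc |= 26<<0 -> acc=26 shift=7
  byte[9]=0x12 cont=0 payload=0x12=18: acc |= 18<<7 -> acc=2330 shift=14 [end]
Varint 4: bytes[8:10] = 9A 12 -> value 2330 (2 byte(s))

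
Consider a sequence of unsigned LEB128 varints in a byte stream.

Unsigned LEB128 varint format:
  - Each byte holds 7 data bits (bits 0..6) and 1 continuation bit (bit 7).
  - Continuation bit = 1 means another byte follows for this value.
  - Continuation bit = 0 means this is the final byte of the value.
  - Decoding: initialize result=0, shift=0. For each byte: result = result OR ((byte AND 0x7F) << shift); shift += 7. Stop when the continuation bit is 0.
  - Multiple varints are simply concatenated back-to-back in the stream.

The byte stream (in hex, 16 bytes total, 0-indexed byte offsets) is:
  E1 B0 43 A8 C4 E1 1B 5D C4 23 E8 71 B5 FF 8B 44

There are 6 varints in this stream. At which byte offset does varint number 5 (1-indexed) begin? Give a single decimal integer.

Answer: 10

Derivation:
  byte[0]=0xE1 cont=1 payload=0x61=97: acc |= 97<<0 -> acc=97 shift=7
  byte[1]=0xB0 cont=1 payload=0x30=48: acc |= 48<<7 -> acc=6241 shift=14
  byte[2]=0x43 cont=0 payload=0x43=67: acc |= 67<<14 -> acc=1103969 shift=21 [end]
Varint 1: bytes[0:3] = E1 B0 43 -> value 1103969 (3 byte(s))
  byte[3]=0xA8 cont=1 payload=0x28=40: acc |= 40<<0 -> acc=40 shift=7
  byte[4]=0xC4 cont=1 payload=0x44=68: acc |= 68<<7 -> acc=8744 shift=14
  byte[5]=0xE1 cont=1 payload=0x61=97: acc |= 97<<14 -> acc=1597992 shift=21
  byte[6]=0x1B cont=0 payload=0x1B=27: acc |= 27<<21 -> acc=58221096 shift=28 [end]
Varint 2: bytes[3:7] = A8 C4 E1 1B -> value 58221096 (4 byte(s))
  byte[7]=0x5D cont=0 payload=0x5D=93: acc |= 93<<0 -> acc=93 shift=7 [end]
Varint 3: bytes[7:8] = 5D -> value 93 (1 byte(s))
  byte[8]=0xC4 cont=1 payload=0x44=68: acc |= 68<<0 -> acc=68 shift=7
  byte[9]=0x23 cont=0 payload=0x23=35: acc |= 35<<7 -> acc=4548 shift=14 [end]
Varint 4: bytes[8:10] = C4 23 -> value 4548 (2 byte(s))
  byte[10]=0xE8 cont=1 payload=0x68=104: acc |= 104<<0 -> acc=104 shift=7
  byte[11]=0x71 cont=0 payload=0x71=113: acc |= 113<<7 -> acc=14568 shift=14 [end]
Varint 5: bytes[10:12] = E8 71 -> value 14568 (2 byte(s))
  byte[12]=0xB5 cont=1 payload=0x35=53: acc |= 53<<0 -> acc=53 shift=7
  byte[13]=0xFF cont=1 payload=0x7F=127: acc |= 127<<7 -> acc=16309 shift=14
  byte[14]=0x8B cont=1 payload=0x0B=11: acc |= 11<<14 -> acc=196533 shift=21
  byte[15]=0x44 cont=0 payload=0x44=68: acc |= 68<<21 -> acc=142802869 shift=28 [end]
Varint 6: bytes[12:16] = B5 FF 8B 44 -> value 142802869 (4 byte(s))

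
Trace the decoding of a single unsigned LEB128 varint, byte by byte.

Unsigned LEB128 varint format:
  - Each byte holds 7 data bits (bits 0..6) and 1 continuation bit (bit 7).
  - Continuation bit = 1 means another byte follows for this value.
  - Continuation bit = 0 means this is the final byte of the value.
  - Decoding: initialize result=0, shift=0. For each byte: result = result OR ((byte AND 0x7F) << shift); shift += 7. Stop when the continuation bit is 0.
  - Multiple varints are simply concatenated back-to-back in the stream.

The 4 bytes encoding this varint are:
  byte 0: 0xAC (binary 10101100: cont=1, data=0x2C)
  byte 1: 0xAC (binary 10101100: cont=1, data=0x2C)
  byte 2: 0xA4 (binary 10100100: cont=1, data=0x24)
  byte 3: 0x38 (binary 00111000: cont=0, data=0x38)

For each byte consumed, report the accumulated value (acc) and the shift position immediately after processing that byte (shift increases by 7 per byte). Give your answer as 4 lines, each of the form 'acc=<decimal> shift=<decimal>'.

Answer: acc=44 shift=7
acc=5676 shift=14
acc=595500 shift=21
acc=118036012 shift=28

Derivation:
byte 0=0xAC: payload=0x2C=44, contrib = 44<<0 = 44; acc -> 44, shift -> 7
byte 1=0xAC: payload=0x2C=44, contrib = 44<<7 = 5632; acc -> 5676, shift -> 14
byte 2=0xA4: payload=0x24=36, contrib = 36<<14 = 589824; acc -> 595500, shift -> 21
byte 3=0x38: payload=0x38=56, contrib = 56<<21 = 117440512; acc -> 118036012, shift -> 28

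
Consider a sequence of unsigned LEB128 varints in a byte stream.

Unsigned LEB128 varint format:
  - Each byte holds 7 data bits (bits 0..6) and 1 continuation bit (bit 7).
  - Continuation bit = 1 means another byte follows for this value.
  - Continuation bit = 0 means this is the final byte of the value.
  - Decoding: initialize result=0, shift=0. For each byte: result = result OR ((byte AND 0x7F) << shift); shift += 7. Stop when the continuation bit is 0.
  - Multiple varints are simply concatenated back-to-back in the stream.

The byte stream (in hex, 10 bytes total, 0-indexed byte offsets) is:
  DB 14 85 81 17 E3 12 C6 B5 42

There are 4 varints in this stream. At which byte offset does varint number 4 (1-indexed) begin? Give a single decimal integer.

  byte[0]=0xDB cont=1 payload=0x5B=91: acc |= 91<<0 -> acc=91 shift=7
  byte[1]=0x14 cont=0 payload=0x14=20: acc |= 20<<7 -> acc=2651 shift=14 [end]
Varint 1: bytes[0:2] = DB 14 -> value 2651 (2 byte(s))
  byte[2]=0x85 cont=1 payload=0x05=5: acc |= 5<<0 -> acc=5 shift=7
  byte[3]=0x81 cont=1 payload=0x01=1: acc |= 1<<7 -> acc=133 shift=14
  byte[4]=0x17 cont=0 payload=0x17=23: acc |= 23<<14 -> acc=376965 shift=21 [end]
Varint 2: bytes[2:5] = 85 81 17 -> value 376965 (3 byte(s))
  byte[5]=0xE3 cont=1 payload=0x63=99: acc |= 99<<0 -> acc=99 shift=7
  byte[6]=0x12 cont=0 payload=0x12=18: acc |= 18<<7 -> acc=2403 shift=14 [end]
Varint 3: bytes[5:7] = E3 12 -> value 2403 (2 byte(s))
  byte[7]=0xC6 cont=1 payload=0x46=70: acc |= 70<<0 -> acc=70 shift=7
  byte[8]=0xB5 cont=1 payload=0x35=53: acc |= 53<<7 -> acc=6854 shift=14
  byte[9]=0x42 cont=0 payload=0x42=66: acc |= 66<<14 -> acc=1088198 shift=21 [end]
Varint 4: bytes[7:10] = C6 B5 42 -> value 1088198 (3 byte(s))

Answer: 7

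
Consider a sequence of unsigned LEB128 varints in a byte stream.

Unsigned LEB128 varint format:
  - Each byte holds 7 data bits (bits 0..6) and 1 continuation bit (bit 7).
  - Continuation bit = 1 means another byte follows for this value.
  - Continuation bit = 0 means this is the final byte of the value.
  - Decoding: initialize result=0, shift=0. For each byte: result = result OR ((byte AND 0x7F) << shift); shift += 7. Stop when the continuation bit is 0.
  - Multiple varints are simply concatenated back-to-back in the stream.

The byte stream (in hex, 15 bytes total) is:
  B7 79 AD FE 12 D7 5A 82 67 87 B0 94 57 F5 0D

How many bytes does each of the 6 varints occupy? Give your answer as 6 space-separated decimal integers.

  byte[0]=0xB7 cont=1 payload=0x37=55: acc |= 55<<0 -> acc=55 shift=7
  byte[1]=0x79 cont=0 payload=0x79=121: acc |= 121<<7 -> acc=15543 shift=14 [end]
Varint 1: bytes[0:2] = B7 79 -> value 15543 (2 byte(s))
  byte[2]=0xAD cont=1 payload=0x2D=45: acc |= 45<<0 -> acc=45 shift=7
  byte[3]=0xFE cont=1 payload=0x7E=126: acc |= 126<<7 -> acc=16173 shift=14
  byte[4]=0x12 cont=0 payload=0x12=18: acc |= 18<<14 -> acc=311085 shift=21 [end]
Varint 2: bytes[2:5] = AD FE 12 -> value 311085 (3 byte(s))
  byte[5]=0xD7 cont=1 payload=0x57=87: acc |= 87<<0 -> acc=87 shift=7
  byte[6]=0x5A cont=0 payload=0x5A=90: acc |= 90<<7 -> acc=11607 shift=14 [end]
Varint 3: bytes[5:7] = D7 5A -> value 11607 (2 byte(s))
  byte[7]=0x82 cont=1 payload=0x02=2: acc |= 2<<0 -> acc=2 shift=7
  byte[8]=0x67 cont=0 payload=0x67=103: acc |= 103<<7 -> acc=13186 shift=14 [end]
Varint 4: bytes[7:9] = 82 67 -> value 13186 (2 byte(s))
  byte[9]=0x87 cont=1 payload=0x07=7: acc |= 7<<0 -> acc=7 shift=7
  byte[10]=0xB0 cont=1 payload=0x30=48: acc |= 48<<7 -> acc=6151 shift=14
  byte[11]=0x94 cont=1 payload=0x14=20: acc |= 20<<14 -> acc=333831 shift=21
  byte[12]=0x57 cont=0 payload=0x57=87: acc |= 87<<21 -> acc=182786055 shift=28 [end]
Varint 5: bytes[9:13] = 87 B0 94 57 -> value 182786055 (4 byte(s))
  byte[13]=0xF5 cont=1 payload=0x75=117: acc |= 117<<0 -> acc=117 shift=7
  byte[14]=0x0D cont=0 payload=0x0D=13: acc |= 13<<7 -> acc=1781 shift=14 [end]
Varint 6: bytes[13:15] = F5 0D -> value 1781 (2 byte(s))

Answer: 2 3 2 2 4 2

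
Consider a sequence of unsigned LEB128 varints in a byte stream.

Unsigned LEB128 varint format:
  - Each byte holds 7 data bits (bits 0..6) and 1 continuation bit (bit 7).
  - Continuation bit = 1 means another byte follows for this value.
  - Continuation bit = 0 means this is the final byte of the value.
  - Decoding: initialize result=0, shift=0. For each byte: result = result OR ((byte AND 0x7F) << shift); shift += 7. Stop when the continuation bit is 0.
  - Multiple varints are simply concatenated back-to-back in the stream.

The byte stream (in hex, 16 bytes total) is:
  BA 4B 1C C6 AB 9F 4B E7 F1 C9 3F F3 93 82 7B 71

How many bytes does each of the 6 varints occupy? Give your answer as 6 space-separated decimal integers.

  byte[0]=0xBA cont=1 payload=0x3A=58: acc |= 58<<0 -> acc=58 shift=7
  byte[1]=0x4B cont=0 payload=0x4B=75: acc |= 75<<7 -> acc=9658 shift=14 [end]
Varint 1: bytes[0:2] = BA 4B -> value 9658 (2 byte(s))
  byte[2]=0x1C cont=0 payload=0x1C=28: acc |= 28<<0 -> acc=28 shift=7 [end]
Varint 2: bytes[2:3] = 1C -> value 28 (1 byte(s))
  byte[3]=0xC6 cont=1 payload=0x46=70: acc |= 70<<0 -> acc=70 shift=7
  byte[4]=0xAB cont=1 payload=0x2B=43: acc |= 43<<7 -> acc=5574 shift=14
  byte[5]=0x9F cont=1 payload=0x1F=31: acc |= 31<<14 -> acc=513478 shift=21
  byte[6]=0x4B cont=0 payload=0x4B=75: acc |= 75<<21 -> acc=157799878 shift=28 [end]
Varint 3: bytes[3:7] = C6 AB 9F 4B -> value 157799878 (4 byte(s))
  byte[7]=0xE7 cont=1 payload=0x67=103: acc |= 103<<0 -> acc=103 shift=7
  byte[8]=0xF1 cont=1 payload=0x71=113: acc |= 113<<7 -> acc=14567 shift=14
  byte[9]=0xC9 cont=1 payload=0x49=73: acc |= 73<<14 -> acc=1210599 shift=21
  byte[10]=0x3F cont=0 payload=0x3F=63: acc |= 63<<21 -> acc=133331175 shift=28 [end]
Varint 4: bytes[7:11] = E7 F1 C9 3F -> value 133331175 (4 byte(s))
  byte[11]=0xF3 cont=1 payload=0x73=115: acc |= 115<<0 -> acc=115 shift=7
  byte[12]=0x93 cont=1 payload=0x13=19: acc |= 19<<7 -> acc=2547 shift=14
  byte[13]=0x82 cont=1 payload=0x02=2: acc |= 2<<14 -> acc=35315 shift=21
  byte[14]=0x7B cont=0 payload=0x7B=123: acc |= 123<<21 -> acc=257985011 shift=28 [end]
Varint 5: bytes[11:15] = F3 93 82 7B -> value 257985011 (4 byte(s))
  byte[15]=0x71 cont=0 payload=0x71=113: acc |= 113<<0 -> acc=113 shift=7 [end]
Varint 6: bytes[15:16] = 71 -> value 113 (1 byte(s))

Answer: 2 1 4 4 4 1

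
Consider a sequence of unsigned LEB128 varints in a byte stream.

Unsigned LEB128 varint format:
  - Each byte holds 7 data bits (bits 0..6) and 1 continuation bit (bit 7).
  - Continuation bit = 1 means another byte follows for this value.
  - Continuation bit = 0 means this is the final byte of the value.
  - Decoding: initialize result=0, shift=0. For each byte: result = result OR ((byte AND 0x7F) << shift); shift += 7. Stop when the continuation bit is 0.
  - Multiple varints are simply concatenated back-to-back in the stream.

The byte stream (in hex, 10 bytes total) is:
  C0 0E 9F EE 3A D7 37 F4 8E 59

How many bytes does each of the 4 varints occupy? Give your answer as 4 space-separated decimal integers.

Answer: 2 3 2 3

Derivation:
  byte[0]=0xC0 cont=1 payload=0x40=64: acc |= 64<<0 -> acc=64 shift=7
  byte[1]=0x0E cont=0 payload=0x0E=14: acc |= 14<<7 -> acc=1856 shift=14 [end]
Varint 1: bytes[0:2] = C0 0E -> value 1856 (2 byte(s))
  byte[2]=0x9F cont=1 payload=0x1F=31: acc |= 31<<0 -> acc=31 shift=7
  byte[3]=0xEE cont=1 payload=0x6E=110: acc |= 110<<7 -> acc=14111 shift=14
  byte[4]=0x3A cont=0 payload=0x3A=58: acc |= 58<<14 -> acc=964383 shift=21 [end]
Varint 2: bytes[2:5] = 9F EE 3A -> value 964383 (3 byte(s))
  byte[5]=0xD7 cont=1 payload=0x57=87: acc |= 87<<0 -> acc=87 shift=7
  byte[6]=0x37 cont=0 payload=0x37=55: acc |= 55<<7 -> acc=7127 shift=14 [end]
Varint 3: bytes[5:7] = D7 37 -> value 7127 (2 byte(s))
  byte[7]=0xF4 cont=1 payload=0x74=116: acc |= 116<<0 -> acc=116 shift=7
  byte[8]=0x8E cont=1 payload=0x0E=14: acc |= 14<<7 -> acc=1908 shift=14
  byte[9]=0x59 cont=0 payload=0x59=89: acc |= 89<<14 -> acc=1460084 shift=21 [end]
Varint 4: bytes[7:10] = F4 8E 59 -> value 1460084 (3 byte(s))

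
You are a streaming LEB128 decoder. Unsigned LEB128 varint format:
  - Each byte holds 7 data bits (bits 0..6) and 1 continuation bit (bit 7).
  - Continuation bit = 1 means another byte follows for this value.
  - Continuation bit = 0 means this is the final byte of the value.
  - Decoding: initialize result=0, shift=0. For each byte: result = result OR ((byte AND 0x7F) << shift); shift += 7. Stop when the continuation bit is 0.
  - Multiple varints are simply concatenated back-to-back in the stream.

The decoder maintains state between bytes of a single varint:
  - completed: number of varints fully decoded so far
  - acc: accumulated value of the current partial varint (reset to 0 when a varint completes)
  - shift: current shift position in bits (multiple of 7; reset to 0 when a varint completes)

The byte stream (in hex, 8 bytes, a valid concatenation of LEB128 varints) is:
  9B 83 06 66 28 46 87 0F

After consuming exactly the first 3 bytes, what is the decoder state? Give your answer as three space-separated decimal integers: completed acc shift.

Answer: 1 0 0

Derivation:
byte[0]=0x9B cont=1 payload=0x1B: acc |= 27<<0 -> completed=0 acc=27 shift=7
byte[1]=0x83 cont=1 payload=0x03: acc |= 3<<7 -> completed=0 acc=411 shift=14
byte[2]=0x06 cont=0 payload=0x06: varint #1 complete (value=98715); reset -> completed=1 acc=0 shift=0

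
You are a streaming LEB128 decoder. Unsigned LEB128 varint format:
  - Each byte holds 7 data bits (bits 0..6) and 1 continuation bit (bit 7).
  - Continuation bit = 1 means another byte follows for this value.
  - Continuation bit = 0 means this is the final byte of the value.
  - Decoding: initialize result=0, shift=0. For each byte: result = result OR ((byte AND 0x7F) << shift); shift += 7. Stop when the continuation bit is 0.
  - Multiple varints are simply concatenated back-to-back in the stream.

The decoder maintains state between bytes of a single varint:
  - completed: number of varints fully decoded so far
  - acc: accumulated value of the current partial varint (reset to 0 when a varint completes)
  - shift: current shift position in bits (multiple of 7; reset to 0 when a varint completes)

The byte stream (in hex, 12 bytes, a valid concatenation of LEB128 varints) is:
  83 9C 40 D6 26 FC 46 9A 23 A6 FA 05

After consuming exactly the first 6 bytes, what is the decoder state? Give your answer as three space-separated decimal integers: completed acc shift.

Answer: 2 124 7

Derivation:
byte[0]=0x83 cont=1 payload=0x03: acc |= 3<<0 -> completed=0 acc=3 shift=7
byte[1]=0x9C cont=1 payload=0x1C: acc |= 28<<7 -> completed=0 acc=3587 shift=14
byte[2]=0x40 cont=0 payload=0x40: varint #1 complete (value=1052163); reset -> completed=1 acc=0 shift=0
byte[3]=0xD6 cont=1 payload=0x56: acc |= 86<<0 -> completed=1 acc=86 shift=7
byte[4]=0x26 cont=0 payload=0x26: varint #2 complete (value=4950); reset -> completed=2 acc=0 shift=0
byte[5]=0xFC cont=1 payload=0x7C: acc |= 124<<0 -> completed=2 acc=124 shift=7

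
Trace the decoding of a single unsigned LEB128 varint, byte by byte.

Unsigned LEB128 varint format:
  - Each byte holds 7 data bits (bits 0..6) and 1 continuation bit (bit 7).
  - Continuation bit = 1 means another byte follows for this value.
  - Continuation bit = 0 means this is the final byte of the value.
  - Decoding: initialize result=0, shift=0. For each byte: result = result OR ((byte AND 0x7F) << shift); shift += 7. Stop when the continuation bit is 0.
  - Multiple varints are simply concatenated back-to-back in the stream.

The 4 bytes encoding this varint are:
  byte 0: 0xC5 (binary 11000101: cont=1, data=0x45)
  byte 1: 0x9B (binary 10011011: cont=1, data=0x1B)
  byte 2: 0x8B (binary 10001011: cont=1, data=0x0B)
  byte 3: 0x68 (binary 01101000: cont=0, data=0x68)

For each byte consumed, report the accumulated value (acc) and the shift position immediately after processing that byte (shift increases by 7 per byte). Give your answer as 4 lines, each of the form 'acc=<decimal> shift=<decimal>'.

byte 0=0xC5: payload=0x45=69, contrib = 69<<0 = 69; acc -> 69, shift -> 7
byte 1=0x9B: payload=0x1B=27, contrib = 27<<7 = 3456; acc -> 3525, shift -> 14
byte 2=0x8B: payload=0x0B=11, contrib = 11<<14 = 180224; acc -> 183749, shift -> 21
byte 3=0x68: payload=0x68=104, contrib = 104<<21 = 218103808; acc -> 218287557, shift -> 28

Answer: acc=69 shift=7
acc=3525 shift=14
acc=183749 shift=21
acc=218287557 shift=28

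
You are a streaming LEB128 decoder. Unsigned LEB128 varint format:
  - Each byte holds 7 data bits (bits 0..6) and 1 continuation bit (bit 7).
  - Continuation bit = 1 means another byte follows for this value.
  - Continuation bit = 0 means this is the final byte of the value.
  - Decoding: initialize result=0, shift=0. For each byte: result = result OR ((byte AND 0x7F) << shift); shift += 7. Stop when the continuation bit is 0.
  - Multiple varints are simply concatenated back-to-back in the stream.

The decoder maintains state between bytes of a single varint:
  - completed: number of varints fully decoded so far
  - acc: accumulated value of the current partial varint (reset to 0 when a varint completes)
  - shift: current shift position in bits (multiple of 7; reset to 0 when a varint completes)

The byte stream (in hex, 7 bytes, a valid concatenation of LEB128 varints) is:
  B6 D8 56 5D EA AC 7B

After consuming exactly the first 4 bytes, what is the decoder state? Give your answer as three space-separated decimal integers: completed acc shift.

byte[0]=0xB6 cont=1 payload=0x36: acc |= 54<<0 -> completed=0 acc=54 shift=7
byte[1]=0xD8 cont=1 payload=0x58: acc |= 88<<7 -> completed=0 acc=11318 shift=14
byte[2]=0x56 cont=0 payload=0x56: varint #1 complete (value=1420342); reset -> completed=1 acc=0 shift=0
byte[3]=0x5D cont=0 payload=0x5D: varint #2 complete (value=93); reset -> completed=2 acc=0 shift=0

Answer: 2 0 0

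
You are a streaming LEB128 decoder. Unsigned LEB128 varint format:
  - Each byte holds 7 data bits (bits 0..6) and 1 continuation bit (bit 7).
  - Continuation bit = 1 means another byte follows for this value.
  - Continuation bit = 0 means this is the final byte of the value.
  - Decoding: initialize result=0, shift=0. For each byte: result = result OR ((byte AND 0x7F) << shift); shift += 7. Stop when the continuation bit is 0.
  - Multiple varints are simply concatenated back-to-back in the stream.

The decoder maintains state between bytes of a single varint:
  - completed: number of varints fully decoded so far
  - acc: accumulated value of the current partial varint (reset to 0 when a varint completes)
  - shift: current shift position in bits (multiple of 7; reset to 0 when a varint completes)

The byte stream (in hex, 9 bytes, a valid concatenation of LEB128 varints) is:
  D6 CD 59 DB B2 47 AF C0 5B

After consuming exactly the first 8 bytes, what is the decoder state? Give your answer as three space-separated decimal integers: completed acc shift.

byte[0]=0xD6 cont=1 payload=0x56: acc |= 86<<0 -> completed=0 acc=86 shift=7
byte[1]=0xCD cont=1 payload=0x4D: acc |= 77<<7 -> completed=0 acc=9942 shift=14
byte[2]=0x59 cont=0 payload=0x59: varint #1 complete (value=1468118); reset -> completed=1 acc=0 shift=0
byte[3]=0xDB cont=1 payload=0x5B: acc |= 91<<0 -> completed=1 acc=91 shift=7
byte[4]=0xB2 cont=1 payload=0x32: acc |= 50<<7 -> completed=1 acc=6491 shift=14
byte[5]=0x47 cont=0 payload=0x47: varint #2 complete (value=1169755); reset -> completed=2 acc=0 shift=0
byte[6]=0xAF cont=1 payload=0x2F: acc |= 47<<0 -> completed=2 acc=47 shift=7
byte[7]=0xC0 cont=1 payload=0x40: acc |= 64<<7 -> completed=2 acc=8239 shift=14

Answer: 2 8239 14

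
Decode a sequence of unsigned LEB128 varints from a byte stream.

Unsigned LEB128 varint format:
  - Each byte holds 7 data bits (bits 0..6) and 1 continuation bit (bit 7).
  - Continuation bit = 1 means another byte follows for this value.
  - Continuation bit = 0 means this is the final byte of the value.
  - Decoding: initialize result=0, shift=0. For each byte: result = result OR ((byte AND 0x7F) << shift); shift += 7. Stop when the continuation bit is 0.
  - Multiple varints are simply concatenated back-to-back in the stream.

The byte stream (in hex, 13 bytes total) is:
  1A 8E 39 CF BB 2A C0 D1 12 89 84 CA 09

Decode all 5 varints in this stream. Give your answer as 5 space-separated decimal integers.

Answer: 26 7310 695759 305344 20087305

Derivation:
  byte[0]=0x1A cont=0 payload=0x1A=26: acc |= 26<<0 -> acc=26 shift=7 [end]
Varint 1: bytes[0:1] = 1A -> value 26 (1 byte(s))
  byte[1]=0x8E cont=1 payload=0x0E=14: acc |= 14<<0 -> acc=14 shift=7
  byte[2]=0x39 cont=0 payload=0x39=57: acc |= 57<<7 -> acc=7310 shift=14 [end]
Varint 2: bytes[1:3] = 8E 39 -> value 7310 (2 byte(s))
  byte[3]=0xCF cont=1 payload=0x4F=79: acc |= 79<<0 -> acc=79 shift=7
  byte[4]=0xBB cont=1 payload=0x3B=59: acc |= 59<<7 -> acc=7631 shift=14
  byte[5]=0x2A cont=0 payload=0x2A=42: acc |= 42<<14 -> acc=695759 shift=21 [end]
Varint 3: bytes[3:6] = CF BB 2A -> value 695759 (3 byte(s))
  byte[6]=0xC0 cont=1 payload=0x40=64: acc |= 64<<0 -> acc=64 shift=7
  byte[7]=0xD1 cont=1 payload=0x51=81: acc |= 81<<7 -> acc=10432 shift=14
  byte[8]=0x12 cont=0 payload=0x12=18: acc |= 18<<14 -> acc=305344 shift=21 [end]
Varint 4: bytes[6:9] = C0 D1 12 -> value 305344 (3 byte(s))
  byte[9]=0x89 cont=1 payload=0x09=9: acc |= 9<<0 -> acc=9 shift=7
  byte[10]=0x84 cont=1 payload=0x04=4: acc |= 4<<7 -> acc=521 shift=14
  byte[11]=0xCA cont=1 payload=0x4A=74: acc |= 74<<14 -> acc=1212937 shift=21
  byte[12]=0x09 cont=0 payload=0x09=9: acc |= 9<<21 -> acc=20087305 shift=28 [end]
Varint 5: bytes[9:13] = 89 84 CA 09 -> value 20087305 (4 byte(s))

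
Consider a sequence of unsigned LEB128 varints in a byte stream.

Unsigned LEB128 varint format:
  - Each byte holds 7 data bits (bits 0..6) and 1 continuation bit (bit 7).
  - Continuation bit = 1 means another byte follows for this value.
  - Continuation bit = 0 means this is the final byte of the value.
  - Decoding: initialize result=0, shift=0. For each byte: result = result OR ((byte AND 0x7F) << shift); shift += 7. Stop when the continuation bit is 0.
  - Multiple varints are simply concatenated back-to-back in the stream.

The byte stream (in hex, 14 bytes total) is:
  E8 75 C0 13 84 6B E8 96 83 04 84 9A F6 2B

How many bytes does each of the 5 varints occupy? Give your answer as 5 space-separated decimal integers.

  byte[0]=0xE8 cont=1 payload=0x68=104: acc |= 104<<0 -> acc=104 shift=7
  byte[1]=0x75 cont=0 payload=0x75=117: acc |= 117<<7 -> acc=15080 shift=14 [end]
Varint 1: bytes[0:2] = E8 75 -> value 15080 (2 byte(s))
  byte[2]=0xC0 cont=1 payload=0x40=64: acc |= 64<<0 -> acc=64 shift=7
  byte[3]=0x13 cont=0 payload=0x13=19: acc |= 19<<7 -> acc=2496 shift=14 [end]
Varint 2: bytes[2:4] = C0 13 -> value 2496 (2 byte(s))
  byte[4]=0x84 cont=1 payload=0x04=4: acc |= 4<<0 -> acc=4 shift=7
  byte[5]=0x6B cont=0 payload=0x6B=107: acc |= 107<<7 -> acc=13700 shift=14 [end]
Varint 3: bytes[4:6] = 84 6B -> value 13700 (2 byte(s))
  byte[6]=0xE8 cont=1 payload=0x68=104: acc |= 104<<0 -> acc=104 shift=7
  byte[7]=0x96 cont=1 payload=0x16=22: acc |= 22<<7 -> acc=2920 shift=14
  byte[8]=0x83 cont=1 payload=0x03=3: acc |= 3<<14 -> acc=52072 shift=21
  byte[9]=0x04 cont=0 payload=0x04=4: acc |= 4<<21 -> acc=8440680 shift=28 [end]
Varint 4: bytes[6:10] = E8 96 83 04 -> value 8440680 (4 byte(s))
  byte[10]=0x84 cont=1 payload=0x04=4: acc |= 4<<0 -> acc=4 shift=7
  byte[11]=0x9A cont=1 payload=0x1A=26: acc |= 26<<7 -> acc=3332 shift=14
  byte[12]=0xF6 cont=1 payload=0x76=118: acc |= 118<<14 -> acc=1936644 shift=21
  byte[13]=0x2B cont=0 payload=0x2B=43: acc |= 43<<21 -> acc=92114180 shift=28 [end]
Varint 5: bytes[10:14] = 84 9A F6 2B -> value 92114180 (4 byte(s))

Answer: 2 2 2 4 4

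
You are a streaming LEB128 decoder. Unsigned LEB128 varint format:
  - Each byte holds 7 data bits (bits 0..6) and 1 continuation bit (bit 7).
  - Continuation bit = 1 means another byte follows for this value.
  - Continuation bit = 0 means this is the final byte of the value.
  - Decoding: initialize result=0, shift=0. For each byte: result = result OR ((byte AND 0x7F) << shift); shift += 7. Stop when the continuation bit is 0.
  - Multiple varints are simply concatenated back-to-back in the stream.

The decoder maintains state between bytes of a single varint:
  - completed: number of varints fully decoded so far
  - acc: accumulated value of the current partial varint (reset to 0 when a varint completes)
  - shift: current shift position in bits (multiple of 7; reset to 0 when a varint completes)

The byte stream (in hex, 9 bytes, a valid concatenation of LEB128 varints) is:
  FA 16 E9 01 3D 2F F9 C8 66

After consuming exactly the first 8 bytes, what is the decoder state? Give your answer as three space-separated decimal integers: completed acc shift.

byte[0]=0xFA cont=1 payload=0x7A: acc |= 122<<0 -> completed=0 acc=122 shift=7
byte[1]=0x16 cont=0 payload=0x16: varint #1 complete (value=2938); reset -> completed=1 acc=0 shift=0
byte[2]=0xE9 cont=1 payload=0x69: acc |= 105<<0 -> completed=1 acc=105 shift=7
byte[3]=0x01 cont=0 payload=0x01: varint #2 complete (value=233); reset -> completed=2 acc=0 shift=0
byte[4]=0x3D cont=0 payload=0x3D: varint #3 complete (value=61); reset -> completed=3 acc=0 shift=0
byte[5]=0x2F cont=0 payload=0x2F: varint #4 complete (value=47); reset -> completed=4 acc=0 shift=0
byte[6]=0xF9 cont=1 payload=0x79: acc |= 121<<0 -> completed=4 acc=121 shift=7
byte[7]=0xC8 cont=1 payload=0x48: acc |= 72<<7 -> completed=4 acc=9337 shift=14

Answer: 4 9337 14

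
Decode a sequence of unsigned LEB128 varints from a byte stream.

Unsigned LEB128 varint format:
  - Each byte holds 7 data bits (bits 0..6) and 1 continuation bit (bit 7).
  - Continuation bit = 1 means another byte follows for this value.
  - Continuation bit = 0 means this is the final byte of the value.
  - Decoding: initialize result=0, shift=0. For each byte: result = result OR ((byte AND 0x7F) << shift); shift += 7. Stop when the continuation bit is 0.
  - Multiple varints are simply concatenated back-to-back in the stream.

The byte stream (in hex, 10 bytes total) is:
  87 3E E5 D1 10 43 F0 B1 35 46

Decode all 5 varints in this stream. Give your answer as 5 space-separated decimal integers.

Answer: 7943 272613 67 874736 70

Derivation:
  byte[0]=0x87 cont=1 payload=0x07=7: acc |= 7<<0 -> acc=7 shift=7
  byte[1]=0x3E cont=0 payload=0x3E=62: acc |= 62<<7 -> acc=7943 shift=14 [end]
Varint 1: bytes[0:2] = 87 3E -> value 7943 (2 byte(s))
  byte[2]=0xE5 cont=1 payload=0x65=101: acc |= 101<<0 -> acc=101 shift=7
  byte[3]=0xD1 cont=1 payload=0x51=81: acc |= 81<<7 -> acc=10469 shift=14
  byte[4]=0x10 cont=0 payload=0x10=16: acc |= 16<<14 -> acc=272613 shift=21 [end]
Varint 2: bytes[2:5] = E5 D1 10 -> value 272613 (3 byte(s))
  byte[5]=0x43 cont=0 payload=0x43=67: acc |= 67<<0 -> acc=67 shift=7 [end]
Varint 3: bytes[5:6] = 43 -> value 67 (1 byte(s))
  byte[6]=0xF0 cont=1 payload=0x70=112: acc |= 112<<0 -> acc=112 shift=7
  byte[7]=0xB1 cont=1 payload=0x31=49: acc |= 49<<7 -> acc=6384 shift=14
  byte[8]=0x35 cont=0 payload=0x35=53: acc |= 53<<14 -> acc=874736 shift=21 [end]
Varint 4: bytes[6:9] = F0 B1 35 -> value 874736 (3 byte(s))
  byte[9]=0x46 cont=0 payload=0x46=70: acc |= 70<<0 -> acc=70 shift=7 [end]
Varint 5: bytes[9:10] = 46 -> value 70 (1 byte(s))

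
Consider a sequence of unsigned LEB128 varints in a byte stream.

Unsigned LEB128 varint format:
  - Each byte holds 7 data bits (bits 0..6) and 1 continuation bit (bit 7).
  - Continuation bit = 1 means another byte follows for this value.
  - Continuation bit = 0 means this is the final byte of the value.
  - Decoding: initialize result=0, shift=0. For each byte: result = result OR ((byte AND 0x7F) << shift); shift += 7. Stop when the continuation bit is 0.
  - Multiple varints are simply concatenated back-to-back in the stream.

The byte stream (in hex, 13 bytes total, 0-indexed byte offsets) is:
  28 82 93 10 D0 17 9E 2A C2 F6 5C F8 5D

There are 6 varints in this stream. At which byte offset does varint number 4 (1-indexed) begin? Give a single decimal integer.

  byte[0]=0x28 cont=0 payload=0x28=40: acc |= 40<<0 -> acc=40 shift=7 [end]
Varint 1: bytes[0:1] = 28 -> value 40 (1 byte(s))
  byte[1]=0x82 cont=1 payload=0x02=2: acc |= 2<<0 -> acc=2 shift=7
  byte[2]=0x93 cont=1 payload=0x13=19: acc |= 19<<7 -> acc=2434 shift=14
  byte[3]=0x10 cont=0 payload=0x10=16: acc |= 16<<14 -> acc=264578 shift=21 [end]
Varint 2: bytes[1:4] = 82 93 10 -> value 264578 (3 byte(s))
  byte[4]=0xD0 cont=1 payload=0x50=80: acc |= 80<<0 -> acc=80 shift=7
  byte[5]=0x17 cont=0 payload=0x17=23: acc |= 23<<7 -> acc=3024 shift=14 [end]
Varint 3: bytes[4:6] = D0 17 -> value 3024 (2 byte(s))
  byte[6]=0x9E cont=1 payload=0x1E=30: acc |= 30<<0 -> acc=30 shift=7
  byte[7]=0x2A cont=0 payload=0x2A=42: acc |= 42<<7 -> acc=5406 shift=14 [end]
Varint 4: bytes[6:8] = 9E 2A -> value 5406 (2 byte(s))
  byte[8]=0xC2 cont=1 payload=0x42=66: acc |= 66<<0 -> acc=66 shift=7
  byte[9]=0xF6 cont=1 payload=0x76=118: acc |= 118<<7 -> acc=15170 shift=14
  byte[10]=0x5C cont=0 payload=0x5C=92: acc |= 92<<14 -> acc=1522498 shift=21 [end]
Varint 5: bytes[8:11] = C2 F6 5C -> value 1522498 (3 byte(s))
  byte[11]=0xF8 cont=1 payload=0x78=120: acc |= 120<<0 -> acc=120 shift=7
  byte[12]=0x5D cont=0 payload=0x5D=93: acc |= 93<<7 -> acc=12024 shift=14 [end]
Varint 6: bytes[11:13] = F8 5D -> value 12024 (2 byte(s))

Answer: 6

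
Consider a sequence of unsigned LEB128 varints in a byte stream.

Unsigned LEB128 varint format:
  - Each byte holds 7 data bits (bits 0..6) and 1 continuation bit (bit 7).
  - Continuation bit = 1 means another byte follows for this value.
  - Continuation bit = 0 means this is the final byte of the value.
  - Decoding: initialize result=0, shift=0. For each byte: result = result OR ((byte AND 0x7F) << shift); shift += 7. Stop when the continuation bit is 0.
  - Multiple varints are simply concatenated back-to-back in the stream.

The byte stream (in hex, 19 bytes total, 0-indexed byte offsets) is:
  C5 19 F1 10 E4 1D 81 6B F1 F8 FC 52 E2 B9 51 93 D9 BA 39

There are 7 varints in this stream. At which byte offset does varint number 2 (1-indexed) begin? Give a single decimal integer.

Answer: 2

Derivation:
  byte[0]=0xC5 cont=1 payload=0x45=69: acc |= 69<<0 -> acc=69 shift=7
  byte[1]=0x19 cont=0 payload=0x19=25: acc |= 25<<7 -> acc=3269 shift=14 [end]
Varint 1: bytes[0:2] = C5 19 -> value 3269 (2 byte(s))
  byte[2]=0xF1 cont=1 payload=0x71=113: acc |= 113<<0 -> acc=113 shift=7
  byte[3]=0x10 cont=0 payload=0x10=16: acc |= 16<<7 -> acc=2161 shift=14 [end]
Varint 2: bytes[2:4] = F1 10 -> value 2161 (2 byte(s))
  byte[4]=0xE4 cont=1 payload=0x64=100: acc |= 100<<0 -> acc=100 shift=7
  byte[5]=0x1D cont=0 payload=0x1D=29: acc |= 29<<7 -> acc=3812 shift=14 [end]
Varint 3: bytes[4:6] = E4 1D -> value 3812 (2 byte(s))
  byte[6]=0x81 cont=1 payload=0x01=1: acc |= 1<<0 -> acc=1 shift=7
  byte[7]=0x6B cont=0 payload=0x6B=107: acc |= 107<<7 -> acc=13697 shift=14 [end]
Varint 4: bytes[6:8] = 81 6B -> value 13697 (2 byte(s))
  byte[8]=0xF1 cont=1 payload=0x71=113: acc |= 113<<0 -> acc=113 shift=7
  byte[9]=0xF8 cont=1 payload=0x78=120: acc |= 120<<7 -> acc=15473 shift=14
  byte[10]=0xFC cont=1 payload=0x7C=124: acc |= 124<<14 -> acc=2047089 shift=21
  byte[11]=0x52 cont=0 payload=0x52=82: acc |= 82<<21 -> acc=174013553 shift=28 [end]
Varint 5: bytes[8:12] = F1 F8 FC 52 -> value 174013553 (4 byte(s))
  byte[12]=0xE2 cont=1 payload=0x62=98: acc |= 98<<0 -> acc=98 shift=7
  byte[13]=0xB9 cont=1 payload=0x39=57: acc |= 57<<7 -> acc=7394 shift=14
  byte[14]=0x51 cont=0 payload=0x51=81: acc |= 81<<14 -> acc=1334498 shift=21 [end]
Varint 6: bytes[12:15] = E2 B9 51 -> value 1334498 (3 byte(s))
  byte[15]=0x93 cont=1 payload=0x13=19: acc |= 19<<0 -> acc=19 shift=7
  byte[16]=0xD9 cont=1 payload=0x59=89: acc |= 89<<7 -> acc=11411 shift=14
  byte[17]=0xBA cont=1 payload=0x3A=58: acc |= 58<<14 -> acc=961683 shift=21
  byte[18]=0x39 cont=0 payload=0x39=57: acc |= 57<<21 -> acc=120499347 shift=28 [end]
Varint 7: bytes[15:19] = 93 D9 BA 39 -> value 120499347 (4 byte(s))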